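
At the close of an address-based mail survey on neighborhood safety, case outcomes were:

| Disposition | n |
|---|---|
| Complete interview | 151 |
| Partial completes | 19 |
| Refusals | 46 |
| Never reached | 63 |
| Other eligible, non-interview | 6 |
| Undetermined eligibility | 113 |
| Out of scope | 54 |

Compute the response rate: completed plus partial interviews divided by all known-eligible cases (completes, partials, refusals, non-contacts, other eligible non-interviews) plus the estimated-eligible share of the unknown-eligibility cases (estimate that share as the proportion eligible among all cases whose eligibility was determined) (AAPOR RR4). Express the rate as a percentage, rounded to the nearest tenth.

Numerator → 151 + 19 = 170
Known eligible → 151 + 19 + 46 + 63 + 6 = 285
e = 285 / (285 + 54) = 285 / 339 = 0.8407
e × U → 0.8407 × 113 = 95.00
Denom → 285 + 95.00 = 380.00
RR4 = 170 / 380.00 = 0.4474

44.7%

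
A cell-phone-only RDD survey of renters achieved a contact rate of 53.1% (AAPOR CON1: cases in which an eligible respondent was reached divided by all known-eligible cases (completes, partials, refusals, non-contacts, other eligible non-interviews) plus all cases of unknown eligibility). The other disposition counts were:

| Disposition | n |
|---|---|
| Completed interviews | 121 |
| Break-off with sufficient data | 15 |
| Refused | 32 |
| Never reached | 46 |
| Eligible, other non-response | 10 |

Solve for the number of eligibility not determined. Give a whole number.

111

Numerator: 121 + 15 + 32 + 10 = 178
CON1 = 178 / D = 0.531
D = 178 / 0.531 = 335.2
Other denominator terms total 224
eligibility not determined = 335.2 − 224 ≈ 111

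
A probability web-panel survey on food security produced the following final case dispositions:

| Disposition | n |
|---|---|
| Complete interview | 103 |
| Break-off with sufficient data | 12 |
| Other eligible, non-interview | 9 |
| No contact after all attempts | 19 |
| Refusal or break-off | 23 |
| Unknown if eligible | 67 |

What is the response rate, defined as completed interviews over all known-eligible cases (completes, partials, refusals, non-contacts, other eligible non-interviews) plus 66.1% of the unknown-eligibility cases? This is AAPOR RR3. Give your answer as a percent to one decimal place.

49.0%

Numerator: 103
Determined eligible: 103 + 12 + 23 + 19 + 9 = 166
e × U: 0.6610 × 67 = 44.29
Denom: 166 + 44.29 = 210.29
RR3 = 103 / 210.29 = 0.4898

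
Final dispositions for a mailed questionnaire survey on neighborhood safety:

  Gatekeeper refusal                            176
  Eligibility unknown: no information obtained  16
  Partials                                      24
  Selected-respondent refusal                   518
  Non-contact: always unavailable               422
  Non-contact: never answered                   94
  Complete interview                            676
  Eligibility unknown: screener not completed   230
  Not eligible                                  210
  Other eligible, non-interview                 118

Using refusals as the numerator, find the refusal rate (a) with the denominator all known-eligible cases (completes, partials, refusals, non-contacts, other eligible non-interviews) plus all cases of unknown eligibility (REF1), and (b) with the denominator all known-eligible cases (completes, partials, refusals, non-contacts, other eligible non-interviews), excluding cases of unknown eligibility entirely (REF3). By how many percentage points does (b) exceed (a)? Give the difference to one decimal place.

3.7

Declined to participate = 176 + 518 = 694
No answer / not reached = 94 + 422 = 516
Unknown if eligible = 230 + 16 = 246
Top = 694
Denom = 676 + 24 + 694 + 516 + 118 + 246 = 2274
REF1 = 694 / 2274 = 0.3052
Denom = 676 + 24 + 694 + 516 + 118 = 2028
REF3 = 694 / 2028 = 0.3422
Difference = 34.22 − 30.52 = 3.70 percentage points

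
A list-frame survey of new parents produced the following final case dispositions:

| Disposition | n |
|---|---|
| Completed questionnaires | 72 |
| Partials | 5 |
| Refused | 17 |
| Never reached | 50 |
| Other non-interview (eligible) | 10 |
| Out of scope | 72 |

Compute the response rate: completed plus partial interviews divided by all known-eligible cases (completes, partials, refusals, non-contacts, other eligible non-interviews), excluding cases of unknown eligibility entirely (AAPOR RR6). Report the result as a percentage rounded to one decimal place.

Top = 72 + 5 = 77
Denom = 72 + 5 + 17 + 50 + 10 = 154
RR6 = 77 / 154 = 0.5000

50.0%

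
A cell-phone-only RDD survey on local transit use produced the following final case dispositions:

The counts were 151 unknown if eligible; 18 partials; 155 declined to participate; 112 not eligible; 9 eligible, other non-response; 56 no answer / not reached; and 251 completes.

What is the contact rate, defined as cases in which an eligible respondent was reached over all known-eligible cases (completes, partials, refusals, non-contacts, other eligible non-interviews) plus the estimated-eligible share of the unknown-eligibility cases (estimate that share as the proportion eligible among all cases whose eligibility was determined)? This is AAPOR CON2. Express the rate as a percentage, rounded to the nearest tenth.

Num = 251 + 18 + 155 + 9 = 433
Known eligible = 251 + 18 + 155 + 56 + 9 = 489
e = 489 / (489 + 112) = 489 / 601 = 0.8136
Estimated eligible among unknowns = 0.8136 × 151 = 122.85
Denominator = 489 + 122.85 = 611.85
CON2 = 433 / 611.85 = 0.7077

70.8%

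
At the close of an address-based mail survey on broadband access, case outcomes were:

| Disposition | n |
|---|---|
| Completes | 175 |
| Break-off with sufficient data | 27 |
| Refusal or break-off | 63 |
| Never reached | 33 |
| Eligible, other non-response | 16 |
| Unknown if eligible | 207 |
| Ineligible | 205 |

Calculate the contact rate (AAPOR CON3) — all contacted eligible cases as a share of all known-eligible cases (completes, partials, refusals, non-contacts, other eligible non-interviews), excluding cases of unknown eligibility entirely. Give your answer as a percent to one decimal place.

89.5%

Top = 175 + 27 + 63 + 16 = 281
Denominator = 175 + 27 + 63 + 33 + 16 = 314
CON3 = 281 / 314 = 0.8949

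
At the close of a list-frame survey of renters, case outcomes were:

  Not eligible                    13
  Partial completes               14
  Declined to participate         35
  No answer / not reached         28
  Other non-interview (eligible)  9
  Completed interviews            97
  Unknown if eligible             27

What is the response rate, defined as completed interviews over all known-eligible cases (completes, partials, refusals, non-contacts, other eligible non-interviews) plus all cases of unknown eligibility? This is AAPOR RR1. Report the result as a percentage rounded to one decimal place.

46.2%

Numerator → 97
Denominator → 97 + 14 + 35 + 28 + 9 + 27 = 210
RR1 = 97 / 210 = 0.4619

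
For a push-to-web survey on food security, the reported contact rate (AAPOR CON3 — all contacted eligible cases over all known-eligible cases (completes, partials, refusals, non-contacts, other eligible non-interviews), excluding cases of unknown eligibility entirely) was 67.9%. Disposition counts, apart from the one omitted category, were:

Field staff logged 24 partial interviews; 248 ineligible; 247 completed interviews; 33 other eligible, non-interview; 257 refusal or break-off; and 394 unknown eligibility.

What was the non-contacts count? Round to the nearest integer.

265

Top = 247 + 24 + 257 + 33 = 561
CON3 = 561 / D = 0.679
D = 561 / 0.679 = 826.2
Other denominator terms total 561
non-contacts = 826.2 − 561 ≈ 265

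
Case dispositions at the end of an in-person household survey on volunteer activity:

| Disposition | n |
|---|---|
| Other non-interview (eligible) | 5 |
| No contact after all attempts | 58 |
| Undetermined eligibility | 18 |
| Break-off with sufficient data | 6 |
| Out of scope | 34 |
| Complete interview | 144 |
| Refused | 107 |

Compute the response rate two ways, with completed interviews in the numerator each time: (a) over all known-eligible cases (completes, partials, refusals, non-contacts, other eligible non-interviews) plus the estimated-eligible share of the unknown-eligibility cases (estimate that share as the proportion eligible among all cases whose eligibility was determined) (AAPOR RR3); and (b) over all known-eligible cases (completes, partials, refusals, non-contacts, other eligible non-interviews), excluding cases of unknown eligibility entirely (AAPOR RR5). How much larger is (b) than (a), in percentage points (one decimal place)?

Top = 144
Known eligible = 144 + 6 + 107 + 58 + 5 = 320
e = 320 / (320 + 34) = 320 / 354 = 0.9040
Estimated eligible among unknowns = 0.9040 × 18 = 16.27
Denom = 320 + 16.27 = 336.27
RR3 = 144 / 336.27 = 0.4282
Denom = 144 + 6 + 107 + 58 + 5 = 320
RR5 = 144 / 320 = 0.4500
Difference = 45.00 − 42.82 = 2.18 percentage points

2.2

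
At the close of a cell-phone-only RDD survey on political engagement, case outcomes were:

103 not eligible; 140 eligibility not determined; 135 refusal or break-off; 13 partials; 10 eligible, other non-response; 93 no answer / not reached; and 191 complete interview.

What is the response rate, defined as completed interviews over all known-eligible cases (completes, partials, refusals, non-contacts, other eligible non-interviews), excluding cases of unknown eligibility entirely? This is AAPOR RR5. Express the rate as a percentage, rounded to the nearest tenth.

43.2%

Num = 191
Denom = 191 + 13 + 135 + 93 + 10 = 442
RR5 = 191 / 442 = 0.4321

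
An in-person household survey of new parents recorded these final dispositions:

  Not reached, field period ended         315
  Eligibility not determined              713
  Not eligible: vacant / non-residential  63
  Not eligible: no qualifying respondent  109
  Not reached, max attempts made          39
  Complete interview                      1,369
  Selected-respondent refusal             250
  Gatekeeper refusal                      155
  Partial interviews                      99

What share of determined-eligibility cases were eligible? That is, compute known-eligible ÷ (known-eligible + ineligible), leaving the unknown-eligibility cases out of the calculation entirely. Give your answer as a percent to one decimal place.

92.8%

Refusals = 155 + 250 = 405
No answer / not reached = 315 + 39 = 354
Ineligible = 109 + 63 = 172
Eligible (known) → 1369 + 99 + 405 + 354 = 2227
e = 2227 / (2227 + 172) = 2227 / 2399 = 0.9283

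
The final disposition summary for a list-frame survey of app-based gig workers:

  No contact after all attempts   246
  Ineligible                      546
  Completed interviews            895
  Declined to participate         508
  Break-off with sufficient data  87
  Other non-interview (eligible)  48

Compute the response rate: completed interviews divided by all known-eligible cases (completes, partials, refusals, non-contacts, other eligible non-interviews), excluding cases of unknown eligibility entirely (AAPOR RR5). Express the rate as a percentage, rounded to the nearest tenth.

Top → 895
Base → 895 + 87 + 508 + 246 + 48 = 1784
RR5 = 895 / 1784 = 0.5017

50.2%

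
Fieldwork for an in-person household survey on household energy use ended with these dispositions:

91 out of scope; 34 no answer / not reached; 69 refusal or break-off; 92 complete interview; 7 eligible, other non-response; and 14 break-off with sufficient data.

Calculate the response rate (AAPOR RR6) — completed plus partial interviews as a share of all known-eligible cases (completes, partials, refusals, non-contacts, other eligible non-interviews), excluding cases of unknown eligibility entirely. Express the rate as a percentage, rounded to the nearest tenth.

Top = 92 + 14 = 106
Base = 92 + 14 + 69 + 34 + 7 = 216
RR6 = 106 / 216 = 0.4907

49.1%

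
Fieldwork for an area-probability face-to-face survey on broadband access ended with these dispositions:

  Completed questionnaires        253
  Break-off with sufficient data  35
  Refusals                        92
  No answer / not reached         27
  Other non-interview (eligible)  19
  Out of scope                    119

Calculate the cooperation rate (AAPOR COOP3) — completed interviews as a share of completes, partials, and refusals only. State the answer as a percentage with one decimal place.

Numerator: 253
Base: 253 + 35 + 92 = 380
COOP3 = 253 / 380 = 0.6658

66.6%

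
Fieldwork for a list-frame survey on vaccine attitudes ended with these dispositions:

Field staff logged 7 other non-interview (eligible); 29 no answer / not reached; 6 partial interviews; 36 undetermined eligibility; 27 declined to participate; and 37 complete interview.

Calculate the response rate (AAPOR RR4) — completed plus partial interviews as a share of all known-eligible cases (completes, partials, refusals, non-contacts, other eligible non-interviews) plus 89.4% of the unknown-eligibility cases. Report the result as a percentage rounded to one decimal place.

Numerator: 37 + 6 = 43
Determined eligible: 37 + 6 + 27 + 29 + 7 = 106
Eligible share of unknowns: 0.8940 × 36 = 32.18
Base: 106 + 32.18 = 138.18
RR4 = 43 / 138.18 = 0.3112

31.1%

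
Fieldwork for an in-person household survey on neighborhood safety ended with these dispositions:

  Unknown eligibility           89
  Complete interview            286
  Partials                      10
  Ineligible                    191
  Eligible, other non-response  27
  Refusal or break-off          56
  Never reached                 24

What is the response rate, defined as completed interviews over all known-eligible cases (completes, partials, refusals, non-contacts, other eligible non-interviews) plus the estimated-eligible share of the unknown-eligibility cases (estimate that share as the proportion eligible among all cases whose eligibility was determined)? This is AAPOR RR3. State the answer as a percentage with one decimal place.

61.7%

Num = 286
Determined eligible = 286 + 10 + 56 + 24 + 27 = 403
e = 403 / (403 + 191) = 403 / 594 = 0.6785
Eligible share of unknowns = 0.6785 × 89 = 60.39
Denom = 403 + 60.39 = 463.39
RR3 = 286 / 463.39 = 0.6172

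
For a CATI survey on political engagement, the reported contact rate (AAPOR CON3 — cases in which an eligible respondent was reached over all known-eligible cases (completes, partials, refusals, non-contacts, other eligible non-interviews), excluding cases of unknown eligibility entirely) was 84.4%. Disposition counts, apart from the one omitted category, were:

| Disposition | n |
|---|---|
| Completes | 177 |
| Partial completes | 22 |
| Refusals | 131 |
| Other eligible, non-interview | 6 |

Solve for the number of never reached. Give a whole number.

Num: 177 + 22 + 131 + 6 = 336
CON3 = 336 / D = 0.844
D = 336 / 0.844 = 398.1
Remaining denominator categories sum to 336
never reached = 398.1 − 336 ≈ 62

62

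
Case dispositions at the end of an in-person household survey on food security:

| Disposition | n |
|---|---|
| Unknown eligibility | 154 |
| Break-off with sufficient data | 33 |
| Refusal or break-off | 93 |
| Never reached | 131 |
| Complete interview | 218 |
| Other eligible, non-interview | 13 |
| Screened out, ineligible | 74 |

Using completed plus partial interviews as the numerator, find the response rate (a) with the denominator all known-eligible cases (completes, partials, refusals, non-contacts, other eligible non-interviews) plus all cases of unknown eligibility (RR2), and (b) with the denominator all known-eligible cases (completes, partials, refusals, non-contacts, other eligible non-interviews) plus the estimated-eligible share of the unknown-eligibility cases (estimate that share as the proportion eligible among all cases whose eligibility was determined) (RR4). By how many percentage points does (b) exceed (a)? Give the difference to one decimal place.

Top = 218 + 33 = 251
Base = 218 + 33 + 93 + 131 + 13 + 154 = 642
RR2 = 251 / 642 = 0.3910
Eligible (known) = 218 + 33 + 93 + 131 + 13 = 488
e = 488 / (488 + 74) = 488 / 562 = 0.8683
Eligible share of unknowns = 0.8683 × 154 = 133.72
Base = 488 + 133.72 = 621.72
RR4 = 251 / 621.72 = 0.4037
Difference = 40.37 − 39.10 = 1.27 percentage points

1.3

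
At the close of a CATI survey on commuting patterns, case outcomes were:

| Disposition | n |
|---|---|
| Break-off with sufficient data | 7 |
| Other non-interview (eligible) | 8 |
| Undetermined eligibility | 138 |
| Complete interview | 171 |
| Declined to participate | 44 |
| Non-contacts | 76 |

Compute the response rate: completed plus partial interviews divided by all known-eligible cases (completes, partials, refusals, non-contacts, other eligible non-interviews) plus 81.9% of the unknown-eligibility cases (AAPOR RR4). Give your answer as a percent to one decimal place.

42.5%

Top = 171 + 7 = 178
Determined eligible = 171 + 7 + 44 + 76 + 8 = 306
e × U = 0.8190 × 138 = 113.02
Denom = 306 + 113.02 = 419.02
RR4 = 178 / 419.02 = 0.4248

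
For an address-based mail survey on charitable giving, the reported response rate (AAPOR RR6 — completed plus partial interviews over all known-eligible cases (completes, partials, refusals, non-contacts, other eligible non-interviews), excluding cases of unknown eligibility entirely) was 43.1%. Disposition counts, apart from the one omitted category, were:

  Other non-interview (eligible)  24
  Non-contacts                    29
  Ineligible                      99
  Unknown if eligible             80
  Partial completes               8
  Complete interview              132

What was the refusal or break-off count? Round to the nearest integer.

Numerator: 132 + 8 = 140
RR6 = 140 / D = 0.431
D = 140 / 0.431 = 324.8
Remaining denominator categories sum to 193
refusal or break-off = 324.8 − 193 ≈ 132

132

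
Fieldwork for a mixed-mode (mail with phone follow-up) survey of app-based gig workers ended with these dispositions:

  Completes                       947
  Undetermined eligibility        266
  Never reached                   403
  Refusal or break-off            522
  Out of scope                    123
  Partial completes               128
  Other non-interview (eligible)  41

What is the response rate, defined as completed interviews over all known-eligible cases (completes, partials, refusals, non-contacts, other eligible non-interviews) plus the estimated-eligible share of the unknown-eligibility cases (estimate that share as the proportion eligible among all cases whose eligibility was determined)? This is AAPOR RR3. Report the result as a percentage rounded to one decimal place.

41.3%

Numerator = 947
Known eligible = 947 + 128 + 522 + 403 + 41 = 2041
e = 2041 / (2041 + 123) = 2041 / 2164 = 0.9432
Eligible share of unknowns = 0.9432 × 266 = 250.89
Denom = 2041 + 250.89 = 2291.89
RR3 = 947 / 2291.89 = 0.4132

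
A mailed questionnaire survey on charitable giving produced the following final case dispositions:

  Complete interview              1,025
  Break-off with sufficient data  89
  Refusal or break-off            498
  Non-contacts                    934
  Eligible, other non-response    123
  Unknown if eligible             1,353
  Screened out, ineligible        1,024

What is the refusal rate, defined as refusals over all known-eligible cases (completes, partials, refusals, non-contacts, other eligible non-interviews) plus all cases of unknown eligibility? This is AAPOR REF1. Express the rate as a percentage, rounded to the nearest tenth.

12.4%

Top → 498
Denom → 1025 + 89 + 498 + 934 + 123 + 1353 = 4022
REF1 = 498 / 4022 = 0.1238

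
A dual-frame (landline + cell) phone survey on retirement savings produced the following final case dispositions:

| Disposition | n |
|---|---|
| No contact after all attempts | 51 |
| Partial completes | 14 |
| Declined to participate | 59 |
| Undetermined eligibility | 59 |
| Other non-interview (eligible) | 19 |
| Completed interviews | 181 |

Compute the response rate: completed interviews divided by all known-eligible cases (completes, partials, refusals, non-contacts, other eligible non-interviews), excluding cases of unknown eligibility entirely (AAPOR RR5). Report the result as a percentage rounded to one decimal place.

Top → 181
Base → 181 + 14 + 59 + 51 + 19 = 324
RR5 = 181 / 324 = 0.5586

55.9%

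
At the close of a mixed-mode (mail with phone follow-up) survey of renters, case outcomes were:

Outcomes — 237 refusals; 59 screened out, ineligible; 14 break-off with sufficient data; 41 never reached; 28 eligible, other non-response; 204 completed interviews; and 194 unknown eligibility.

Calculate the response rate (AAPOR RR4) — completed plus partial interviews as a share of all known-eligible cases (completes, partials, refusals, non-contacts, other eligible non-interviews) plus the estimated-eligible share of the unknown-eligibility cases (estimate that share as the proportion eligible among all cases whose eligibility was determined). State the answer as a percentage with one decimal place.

31.2%

Numerator = 204 + 14 = 218
Eligible (known) = 204 + 14 + 237 + 41 + 28 = 524
e = 524 / (524 + 59) = 524 / 583 = 0.8988
Estimated eligible among unknowns = 0.8988 × 194 = 174.37
Denominator = 524 + 174.37 = 698.37
RR4 = 218 / 698.37 = 0.3122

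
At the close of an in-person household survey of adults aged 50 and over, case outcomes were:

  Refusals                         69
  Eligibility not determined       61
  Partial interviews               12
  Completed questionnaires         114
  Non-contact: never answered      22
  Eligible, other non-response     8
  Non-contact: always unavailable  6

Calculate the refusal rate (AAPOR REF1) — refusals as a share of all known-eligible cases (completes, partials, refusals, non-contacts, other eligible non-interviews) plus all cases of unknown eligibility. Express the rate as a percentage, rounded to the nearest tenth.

23.6%

Non-contacts = 22 + 6 = 28
Numerator: 69
Denominator: 114 + 12 + 69 + 28 + 8 + 61 = 292
REF1 = 69 / 292 = 0.2363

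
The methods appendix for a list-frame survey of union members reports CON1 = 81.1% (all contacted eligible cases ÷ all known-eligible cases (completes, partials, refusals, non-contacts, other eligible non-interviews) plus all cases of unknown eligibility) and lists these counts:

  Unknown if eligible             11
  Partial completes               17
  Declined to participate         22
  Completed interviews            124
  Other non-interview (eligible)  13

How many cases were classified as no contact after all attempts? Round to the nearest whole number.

30

Numerator: 124 + 17 + 22 + 13 = 176
CON1 = 176 / D = 0.811
D = 176 / 0.811 = 217.0
Remaining denominator categories sum to 187
no contact after all attempts = 217.0 − 187 ≈ 30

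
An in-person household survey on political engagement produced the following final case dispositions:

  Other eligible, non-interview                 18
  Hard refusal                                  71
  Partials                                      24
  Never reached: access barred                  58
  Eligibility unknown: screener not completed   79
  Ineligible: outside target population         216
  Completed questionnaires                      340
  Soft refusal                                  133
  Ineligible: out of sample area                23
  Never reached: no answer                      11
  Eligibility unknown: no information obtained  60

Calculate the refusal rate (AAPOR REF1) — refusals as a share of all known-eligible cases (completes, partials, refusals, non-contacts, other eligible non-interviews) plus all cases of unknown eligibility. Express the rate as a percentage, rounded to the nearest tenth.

25.7%

Refused = 71 + 133 = 204
Non-contacts = 11 + 58 = 69
Unknown if eligible = 79 + 60 = 139
Screened out, ineligible = 216 + 23 = 239
Top: 204
Denom: 340 + 24 + 204 + 69 + 18 + 139 = 794
REF1 = 204 / 794 = 0.2569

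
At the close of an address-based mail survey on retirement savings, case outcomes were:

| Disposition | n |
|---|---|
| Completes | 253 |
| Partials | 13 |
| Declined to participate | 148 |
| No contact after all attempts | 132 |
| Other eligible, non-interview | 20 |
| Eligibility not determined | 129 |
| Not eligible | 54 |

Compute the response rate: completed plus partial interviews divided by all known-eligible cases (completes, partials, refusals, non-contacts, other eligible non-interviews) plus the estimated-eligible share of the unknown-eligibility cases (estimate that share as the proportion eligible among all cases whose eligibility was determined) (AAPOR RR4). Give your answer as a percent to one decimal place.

Num = 253 + 13 = 266
Eligible (known) = 253 + 13 + 148 + 132 + 20 = 566
e = 566 / (566 + 54) = 566 / 620 = 0.9129
Eligible share of unknowns = 0.9129 × 129 = 117.76
Base = 566 + 117.76 = 683.76
RR4 = 266 / 683.76 = 0.3890

38.9%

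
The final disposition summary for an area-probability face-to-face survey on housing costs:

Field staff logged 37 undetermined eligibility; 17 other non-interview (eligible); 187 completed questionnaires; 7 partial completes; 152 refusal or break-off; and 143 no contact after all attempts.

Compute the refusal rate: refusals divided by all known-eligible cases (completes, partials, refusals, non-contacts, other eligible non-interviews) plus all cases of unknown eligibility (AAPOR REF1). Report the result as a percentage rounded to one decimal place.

28.0%

Numerator: 152
Denom: 187 + 7 + 152 + 143 + 17 + 37 = 543
REF1 = 152 / 543 = 0.2799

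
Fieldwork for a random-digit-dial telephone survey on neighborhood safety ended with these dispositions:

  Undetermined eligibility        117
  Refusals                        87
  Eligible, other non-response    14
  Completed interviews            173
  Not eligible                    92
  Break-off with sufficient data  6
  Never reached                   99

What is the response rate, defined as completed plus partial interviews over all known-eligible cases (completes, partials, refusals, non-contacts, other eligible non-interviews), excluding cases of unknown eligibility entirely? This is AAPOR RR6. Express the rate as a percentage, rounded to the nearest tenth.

Numerator → 173 + 6 = 179
Denominator → 173 + 6 + 87 + 99 + 14 = 379
RR6 = 179 / 379 = 0.4723

47.2%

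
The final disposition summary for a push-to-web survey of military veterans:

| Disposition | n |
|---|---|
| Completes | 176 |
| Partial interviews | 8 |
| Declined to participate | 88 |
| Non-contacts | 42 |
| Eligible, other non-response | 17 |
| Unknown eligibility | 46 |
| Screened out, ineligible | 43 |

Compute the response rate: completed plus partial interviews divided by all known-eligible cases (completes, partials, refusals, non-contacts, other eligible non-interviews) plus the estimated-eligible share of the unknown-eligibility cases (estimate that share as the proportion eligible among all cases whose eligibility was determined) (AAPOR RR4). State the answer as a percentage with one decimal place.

49.5%

Num = 176 + 8 = 184
Determined eligible = 176 + 8 + 88 + 42 + 17 = 331
e = 331 / (331 + 43) = 331 / 374 = 0.8850
Eligible share of unknowns = 0.8850 × 46 = 40.71
Denom = 331 + 40.71 = 371.71
RR4 = 184 / 371.71 = 0.4950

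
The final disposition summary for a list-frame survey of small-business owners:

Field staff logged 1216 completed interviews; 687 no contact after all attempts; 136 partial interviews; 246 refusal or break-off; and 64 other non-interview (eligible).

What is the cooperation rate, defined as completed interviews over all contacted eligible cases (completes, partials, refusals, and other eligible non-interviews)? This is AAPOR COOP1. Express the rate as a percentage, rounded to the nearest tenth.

73.2%

Num: 1216
Base: 1216 + 136 + 246 + 64 = 1662
COOP1 = 1216 / 1662 = 0.7316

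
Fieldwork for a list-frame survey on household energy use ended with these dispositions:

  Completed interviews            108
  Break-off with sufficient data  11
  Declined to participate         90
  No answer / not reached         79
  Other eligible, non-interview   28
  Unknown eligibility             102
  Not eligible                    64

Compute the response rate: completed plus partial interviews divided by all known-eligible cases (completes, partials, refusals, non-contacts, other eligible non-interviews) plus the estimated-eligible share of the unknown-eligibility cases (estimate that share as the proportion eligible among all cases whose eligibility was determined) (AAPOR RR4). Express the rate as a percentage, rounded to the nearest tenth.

29.7%

Num = 108 + 11 = 119
Determined eligible = 108 + 11 + 90 + 79 + 28 = 316
e = 316 / (316 + 64) = 316 / 380 = 0.8316
Eligible share of unknowns = 0.8316 × 102 = 84.82
Denominator = 316 + 84.82 = 400.82
RR4 = 119 / 400.82 = 0.2969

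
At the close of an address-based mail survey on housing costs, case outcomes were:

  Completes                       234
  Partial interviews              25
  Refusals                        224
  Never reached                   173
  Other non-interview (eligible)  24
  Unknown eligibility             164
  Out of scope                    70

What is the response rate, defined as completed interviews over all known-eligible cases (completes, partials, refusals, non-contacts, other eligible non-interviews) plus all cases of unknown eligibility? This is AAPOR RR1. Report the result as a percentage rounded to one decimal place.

27.7%

Top = 234
Denom = 234 + 25 + 224 + 173 + 24 + 164 = 844
RR1 = 234 / 844 = 0.2773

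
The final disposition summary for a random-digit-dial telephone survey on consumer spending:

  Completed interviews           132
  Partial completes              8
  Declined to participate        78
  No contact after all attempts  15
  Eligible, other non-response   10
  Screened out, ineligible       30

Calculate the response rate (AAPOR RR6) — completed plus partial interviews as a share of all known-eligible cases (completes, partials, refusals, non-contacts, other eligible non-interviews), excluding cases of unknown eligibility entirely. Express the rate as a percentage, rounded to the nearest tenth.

57.6%

Num: 132 + 8 = 140
Denom: 132 + 8 + 78 + 15 + 10 = 243
RR6 = 140 / 243 = 0.5761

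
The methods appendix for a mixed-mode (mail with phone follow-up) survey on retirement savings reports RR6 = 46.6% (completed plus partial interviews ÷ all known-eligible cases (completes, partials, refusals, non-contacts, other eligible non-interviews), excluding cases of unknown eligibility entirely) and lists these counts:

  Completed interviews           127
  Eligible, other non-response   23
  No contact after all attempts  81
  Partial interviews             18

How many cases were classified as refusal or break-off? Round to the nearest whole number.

Top = 127 + 18 = 145
RR6 = 145 / D = 0.466
D = 145 / 0.466 = 311.2
Remaining denominator categories sum to 249
refusal or break-off = 311.2 − 249 ≈ 62

62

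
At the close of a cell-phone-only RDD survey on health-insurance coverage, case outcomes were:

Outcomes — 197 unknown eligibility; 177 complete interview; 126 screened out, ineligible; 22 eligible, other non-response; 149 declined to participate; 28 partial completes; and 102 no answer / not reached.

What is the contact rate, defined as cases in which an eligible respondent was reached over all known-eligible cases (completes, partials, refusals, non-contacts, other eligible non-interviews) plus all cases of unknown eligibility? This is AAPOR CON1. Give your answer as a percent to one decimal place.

Num → 177 + 28 + 149 + 22 = 376
Denom → 177 + 28 + 149 + 102 + 22 + 197 = 675
CON1 = 376 / 675 = 0.5570

55.7%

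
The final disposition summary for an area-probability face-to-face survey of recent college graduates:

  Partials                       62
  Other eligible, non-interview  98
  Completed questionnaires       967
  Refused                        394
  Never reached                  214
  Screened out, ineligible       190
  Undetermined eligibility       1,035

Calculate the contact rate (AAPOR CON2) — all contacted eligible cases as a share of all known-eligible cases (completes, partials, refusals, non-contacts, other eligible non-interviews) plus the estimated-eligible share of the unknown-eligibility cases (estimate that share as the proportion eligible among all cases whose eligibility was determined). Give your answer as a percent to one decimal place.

Num = 967 + 62 + 394 + 98 = 1521
Determined eligible = 967 + 62 + 394 + 214 + 98 = 1735
e = 1735 / (1735 + 190) = 1735 / 1925 = 0.9013
e × U = 0.9013 × 1035 = 932.85
Denominator = 1735 + 932.85 = 2667.85
CON2 = 1521 / 2667.85 = 0.5701

57.0%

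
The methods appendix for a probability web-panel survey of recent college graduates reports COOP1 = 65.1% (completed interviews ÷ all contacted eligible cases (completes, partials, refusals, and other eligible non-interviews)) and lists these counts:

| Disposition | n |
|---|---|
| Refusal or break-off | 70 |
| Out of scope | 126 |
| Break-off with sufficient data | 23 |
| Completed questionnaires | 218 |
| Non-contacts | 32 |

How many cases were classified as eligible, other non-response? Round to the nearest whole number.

24

COOP1 = 218 / D = 0.651
D = 218 / 0.651 = 334.9
Rest of base = 311
eligible, other non-response = 334.9 − 311 ≈ 24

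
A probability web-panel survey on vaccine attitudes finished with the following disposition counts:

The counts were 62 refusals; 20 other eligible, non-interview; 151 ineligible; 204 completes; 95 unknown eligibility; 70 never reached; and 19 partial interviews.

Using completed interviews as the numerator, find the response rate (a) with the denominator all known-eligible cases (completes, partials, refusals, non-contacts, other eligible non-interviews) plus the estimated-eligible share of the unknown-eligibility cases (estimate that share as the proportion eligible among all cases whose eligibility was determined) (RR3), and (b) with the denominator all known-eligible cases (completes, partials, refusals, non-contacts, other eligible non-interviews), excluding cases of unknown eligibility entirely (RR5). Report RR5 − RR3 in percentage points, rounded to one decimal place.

8.3

Numerator = 204
Eligible (known) = 204 + 19 + 62 + 70 + 20 = 375
e = 375 / (375 + 151) = 375 / 526 = 0.7129
e × U = 0.7129 × 95 = 67.73
Base = 375 + 67.73 = 442.73
RR3 = 204 / 442.73 = 0.4608
Base = 204 + 19 + 62 + 70 + 20 = 375
RR5 = 204 / 375 = 0.5440
Difference = 54.40 − 46.08 = 8.32 percentage points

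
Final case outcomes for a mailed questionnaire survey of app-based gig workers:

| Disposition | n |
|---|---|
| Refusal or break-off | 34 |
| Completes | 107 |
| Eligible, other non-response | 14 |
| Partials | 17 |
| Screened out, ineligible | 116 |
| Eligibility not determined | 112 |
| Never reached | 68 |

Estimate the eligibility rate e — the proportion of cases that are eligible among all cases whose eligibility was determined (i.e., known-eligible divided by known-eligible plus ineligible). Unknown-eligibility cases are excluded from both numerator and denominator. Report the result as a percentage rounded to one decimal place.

Determined eligible → 107 + 17 + 34 + 68 + 14 = 240
e = 240 / (240 + 116) = 240 / 356 = 0.6742

67.4%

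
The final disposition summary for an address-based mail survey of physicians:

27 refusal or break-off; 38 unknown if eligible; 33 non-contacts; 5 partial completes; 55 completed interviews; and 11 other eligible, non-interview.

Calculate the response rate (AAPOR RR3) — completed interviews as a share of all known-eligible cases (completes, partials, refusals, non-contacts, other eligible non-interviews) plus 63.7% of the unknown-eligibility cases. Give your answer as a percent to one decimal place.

35.4%

Top → 55
Eligible (known) → 55 + 5 + 27 + 33 + 11 = 131
Estimated eligible among unknowns → 0.6370 × 38 = 24.21
Base → 131 + 24.21 = 155.21
RR3 = 55 / 155.21 = 0.3544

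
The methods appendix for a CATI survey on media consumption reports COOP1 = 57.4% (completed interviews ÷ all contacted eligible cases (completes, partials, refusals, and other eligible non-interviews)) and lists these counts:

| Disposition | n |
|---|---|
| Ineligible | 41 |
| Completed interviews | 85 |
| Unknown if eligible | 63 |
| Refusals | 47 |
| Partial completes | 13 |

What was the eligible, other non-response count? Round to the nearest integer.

3

COOP1 = 85 / D = 0.574
D = 85 / 0.574 = 148.1
Rest of base = 145
eligible, other non-response = 148.1 − 145 ≈ 3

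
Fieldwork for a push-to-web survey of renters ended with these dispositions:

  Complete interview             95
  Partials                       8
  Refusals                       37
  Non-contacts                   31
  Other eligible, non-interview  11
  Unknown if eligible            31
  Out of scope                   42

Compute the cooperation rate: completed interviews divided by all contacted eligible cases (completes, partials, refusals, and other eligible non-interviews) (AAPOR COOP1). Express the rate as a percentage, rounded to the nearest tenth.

Top → 95
Denom → 95 + 8 + 37 + 11 = 151
COOP1 = 95 / 151 = 0.6291

62.9%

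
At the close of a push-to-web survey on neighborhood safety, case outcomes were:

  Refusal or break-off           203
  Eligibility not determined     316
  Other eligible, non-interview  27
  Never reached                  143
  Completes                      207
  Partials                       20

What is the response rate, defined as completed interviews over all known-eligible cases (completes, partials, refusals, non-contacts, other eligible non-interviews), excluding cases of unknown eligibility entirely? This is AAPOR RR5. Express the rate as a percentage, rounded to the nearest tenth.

Num: 207
Base: 207 + 20 + 203 + 143 + 27 = 600
RR5 = 207 / 600 = 0.3450

34.5%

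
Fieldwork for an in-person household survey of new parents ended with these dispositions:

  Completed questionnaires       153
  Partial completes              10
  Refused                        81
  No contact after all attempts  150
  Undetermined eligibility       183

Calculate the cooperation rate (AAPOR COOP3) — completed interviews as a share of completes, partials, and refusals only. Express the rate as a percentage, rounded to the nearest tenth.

62.7%

Numerator → 153
Denominator → 153 + 10 + 81 = 244
COOP3 = 153 / 244 = 0.6270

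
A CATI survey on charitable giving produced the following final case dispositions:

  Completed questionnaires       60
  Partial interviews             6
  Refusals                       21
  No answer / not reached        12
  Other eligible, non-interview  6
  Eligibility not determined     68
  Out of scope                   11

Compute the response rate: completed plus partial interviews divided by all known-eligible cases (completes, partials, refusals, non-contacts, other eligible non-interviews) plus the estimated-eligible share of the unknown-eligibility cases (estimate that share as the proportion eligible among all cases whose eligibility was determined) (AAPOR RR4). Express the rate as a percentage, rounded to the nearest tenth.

39.6%

Top → 60 + 6 = 66
Determined eligible → 60 + 6 + 21 + 12 + 6 = 105
e = 105 / (105 + 11) = 105 / 116 = 0.9052
Eligible share of unknowns → 0.9052 × 68 = 61.55
Denom → 105 + 61.55 = 166.55
RR4 = 66 / 166.55 = 0.3963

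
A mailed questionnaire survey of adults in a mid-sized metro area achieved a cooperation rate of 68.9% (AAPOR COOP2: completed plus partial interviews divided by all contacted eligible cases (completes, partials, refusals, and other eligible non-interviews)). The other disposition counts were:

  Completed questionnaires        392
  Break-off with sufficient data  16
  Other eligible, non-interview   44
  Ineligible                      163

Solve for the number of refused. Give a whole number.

140

Num → 392 + 16 = 408
COOP2 = 408 / D = 0.689
D = 408 / 0.689 = 592.2
Other denominator terms total 452
refused = 592.2 − 452 ≈ 140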